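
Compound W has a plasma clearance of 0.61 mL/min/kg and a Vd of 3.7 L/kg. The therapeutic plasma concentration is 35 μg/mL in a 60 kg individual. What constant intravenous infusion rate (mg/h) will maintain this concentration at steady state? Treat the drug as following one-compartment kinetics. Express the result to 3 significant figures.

76.9 mg/h

CL = 0.61 mL/min/kg × 60 kg = 36.60 mL/min = 36.60 × 60/1000 = 2.196 L/h
At steady state, infusion rate equals elimination rate: rate in = CL × Css.
R₀ = 2.196 × 35 = 76.86 mg/h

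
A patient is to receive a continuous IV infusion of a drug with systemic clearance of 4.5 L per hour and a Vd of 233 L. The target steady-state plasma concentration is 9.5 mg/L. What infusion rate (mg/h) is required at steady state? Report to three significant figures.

Rate = CL × Css = 4.500 × 9.5 = 42.75 mg/h

42.8 mg/h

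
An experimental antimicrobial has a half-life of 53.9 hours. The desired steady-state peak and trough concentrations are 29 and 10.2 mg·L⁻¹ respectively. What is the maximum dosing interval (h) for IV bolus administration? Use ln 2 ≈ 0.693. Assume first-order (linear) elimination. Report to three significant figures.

81.3 h

k = 0.693 / t½ = 0.693 / 53.9 = 0.01286 h⁻¹
Between IV bolus doses, concentration decays as C = C₀·e^(−kτ), so C_peak/C_trough = e^(kτ).
τ_max = ln(C_peak/C_trough) / k = ln(29/10.2) / 0.01286 = 1.045 / 0.01286 = 81.26 h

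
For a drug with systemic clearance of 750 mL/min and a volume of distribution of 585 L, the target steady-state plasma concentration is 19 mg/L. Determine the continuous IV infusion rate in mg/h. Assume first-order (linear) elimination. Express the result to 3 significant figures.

855 mg/h

Convert clearance: 750 mL/min × 60 min/h ÷ 1000 mL/L = 45.00 L/h
At steady state, infusion rate equals elimination rate: rate in = CL × Css.
Infusion rate = CL · Css = 45.00 L/h × 19 mg/L = 855.0 mg/h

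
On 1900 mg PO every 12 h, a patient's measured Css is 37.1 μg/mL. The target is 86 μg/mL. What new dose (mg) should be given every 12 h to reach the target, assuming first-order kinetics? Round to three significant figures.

With linear kinetics, Css is proportional to dose rate (D/τ) at fixed clearance.
D₂ = D₁ × (Css,target / Css,current) = 1900 × 86/37.1 = 4404 mg

4400 mg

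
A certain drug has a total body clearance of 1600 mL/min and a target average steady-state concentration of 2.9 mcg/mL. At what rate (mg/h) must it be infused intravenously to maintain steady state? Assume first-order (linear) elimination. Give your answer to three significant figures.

278 mg/h

CL = 1600 mL/min = 1600 × 0.06 = 96.00 L/h
Rate = CL × Css = 96.00 × 2.9 = 278.4 mg/h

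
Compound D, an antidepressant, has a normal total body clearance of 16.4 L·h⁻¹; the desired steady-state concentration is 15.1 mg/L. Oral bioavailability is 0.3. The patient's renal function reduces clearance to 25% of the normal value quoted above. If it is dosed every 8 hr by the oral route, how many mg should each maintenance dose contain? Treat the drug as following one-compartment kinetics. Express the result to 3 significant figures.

Patient clearance = 0.25 × 16.40 = 4.100 L/h
D = CL × Css × τ / F = 4.100 × 15.1 × 8 / 0.3 = 1651 mg

1650 mg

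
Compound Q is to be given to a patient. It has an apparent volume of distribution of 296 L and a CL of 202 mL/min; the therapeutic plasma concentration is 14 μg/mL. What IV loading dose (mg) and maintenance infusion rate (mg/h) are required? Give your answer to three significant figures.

LD = Vd · C_target = 296.0 × 14 = 4144 mg
CL = 202 mL/min = 202 × 0.06 = 12.12 L/h
Maintenance infusion rate = CL × Css = 12.12 × 14 = 169.7 mg/h

(a) 4140 mg; (b) 170 mg/h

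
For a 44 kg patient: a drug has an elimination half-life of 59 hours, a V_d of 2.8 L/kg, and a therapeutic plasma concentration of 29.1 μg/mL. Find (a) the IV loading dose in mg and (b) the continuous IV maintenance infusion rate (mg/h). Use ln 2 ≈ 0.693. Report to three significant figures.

Vd = 2.8 L/kg × 44 kg = 123.2 L
LD = Vd × C = 123.2 × 29.1 = 3585 mg
CL = 0.693 × Vd / t½ = 0.693 × 123.2 / 59 = 1.447 L/h
Infusion rate = CL × Css = 1.447 × 29.1 = 42.11 mg/h

(a) 3590 mg; (b) 42.1 mg/h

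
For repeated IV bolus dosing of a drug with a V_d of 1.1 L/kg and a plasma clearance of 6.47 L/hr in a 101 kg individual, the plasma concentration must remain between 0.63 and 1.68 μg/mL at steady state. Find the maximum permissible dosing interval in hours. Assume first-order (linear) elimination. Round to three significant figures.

16.8 h

Vd = 1.1 L/kg × 101 kg = 111.1 L
k = CL / Vd = 6.470 / 111.1 = 0.05824 h⁻¹
Between IV bolus doses, concentration decays as C = C₀·e^(−kτ), so C_peak/C_trough = e^(kτ).
τ_max = ln(C_peak/C_trough) / k = ln(1.68/0.63) / 0.05824 = 0.9808 / 0.05824 = 16.84 h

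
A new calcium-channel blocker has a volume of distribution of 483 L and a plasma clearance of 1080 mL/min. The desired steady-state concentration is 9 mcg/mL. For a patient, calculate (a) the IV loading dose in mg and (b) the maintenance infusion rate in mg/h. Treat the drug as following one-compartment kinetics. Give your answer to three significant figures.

(a) 4350 mg; (b) 583 mg/h

Loading: fill Vd to C_target → 483.0 L × 9 mg/L = 4347 mg
Convert clearance: 1080 mL/min × 60 min/h ÷ 1000 mL/L = 64.80 L/h
Maintenance infusion rate = CL × Css = 64.80 × 9 = 583.2 mg/h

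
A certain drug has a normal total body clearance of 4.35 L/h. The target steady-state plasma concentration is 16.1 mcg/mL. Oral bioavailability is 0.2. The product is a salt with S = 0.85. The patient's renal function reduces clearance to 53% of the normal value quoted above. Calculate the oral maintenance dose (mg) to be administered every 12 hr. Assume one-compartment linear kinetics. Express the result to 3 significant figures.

2620 mg

Patient clearance = 0.53 × 4.350 = 2.306 L/h
D = CL × Css × τ / F / S = 2.306 × 16.1 × 12 / 0.2 / 0.85 = 2621 mg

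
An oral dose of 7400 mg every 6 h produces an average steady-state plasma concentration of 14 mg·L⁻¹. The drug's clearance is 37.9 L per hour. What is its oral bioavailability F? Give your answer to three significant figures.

0.430

F·D/τ = CL·Css at steady state → F = CL·Css·τ / D.
F = 37.9 × 14 × 6 / 7400 = 0.430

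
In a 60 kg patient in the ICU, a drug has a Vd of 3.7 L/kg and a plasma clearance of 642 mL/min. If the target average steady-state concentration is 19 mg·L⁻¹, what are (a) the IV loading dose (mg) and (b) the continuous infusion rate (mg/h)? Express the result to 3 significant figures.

Total Vd = 3.7 × 60 = 222.0 L
LD = Vd · C_target = 222.0 × 19 = 4218 mg
Convert clearance: 642 mL/min × 60 min/h ÷ 1000 mL/L = 38.52 L/h
Infusion rate = 38.52 L/h × 19 mg/L = 731.9 mg/h

(a) 4220 mg; (b) 732 mg/h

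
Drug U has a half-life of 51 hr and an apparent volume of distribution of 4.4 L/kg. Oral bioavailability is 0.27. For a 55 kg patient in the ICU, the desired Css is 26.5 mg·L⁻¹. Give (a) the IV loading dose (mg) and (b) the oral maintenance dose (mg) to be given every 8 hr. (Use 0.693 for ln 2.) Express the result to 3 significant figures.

Total Vd = 4.4 × 55 = 242.0 L
LD = Vd × C = 242.0 × 26.5 = 6413 mg
CL = 0.693 × Vd / t½ = 0.693 × 242.0 / 51 = 3.288 L/h
D = CL × Css × τ / F = 3.288 × 26.5 × 8 / 0.27 = 2582 mg

(a) 6410 mg; (b) 2580 mg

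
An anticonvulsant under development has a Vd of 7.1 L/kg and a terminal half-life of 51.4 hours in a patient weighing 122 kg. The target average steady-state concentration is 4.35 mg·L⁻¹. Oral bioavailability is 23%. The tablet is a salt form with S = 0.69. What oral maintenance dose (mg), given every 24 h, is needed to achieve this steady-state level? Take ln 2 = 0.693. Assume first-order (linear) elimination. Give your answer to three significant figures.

7680 mg

Vd(total) = 122 kg × 7.1 L/kg = 866.2 L
CL = ln 2 · Vd / t½ = 0.693 × 866.2 / 51.4 = 11.68 L/h
D = CL × Css × τ / F / S = 11.68 × 4.35 × 24 / 0.23 / 0.69 = 7684 mg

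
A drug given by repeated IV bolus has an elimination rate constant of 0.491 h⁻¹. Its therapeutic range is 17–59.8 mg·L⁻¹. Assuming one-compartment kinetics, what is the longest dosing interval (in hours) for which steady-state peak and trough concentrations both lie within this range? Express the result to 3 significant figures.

2.56 h

Between IV bolus doses, concentration decays as C = C₀·e^(−kτ), so C_peak/C_trough = e^(kτ).
τ_max = ln(C_peak/C_trough) / k = ln(59.8/17) / 0.4910 = 1.258 / 0.4910 = 2.562 h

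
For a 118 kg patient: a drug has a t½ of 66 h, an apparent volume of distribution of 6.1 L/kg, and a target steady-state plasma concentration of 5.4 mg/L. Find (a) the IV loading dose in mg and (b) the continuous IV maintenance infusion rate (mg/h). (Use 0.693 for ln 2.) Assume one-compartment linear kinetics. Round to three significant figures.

Total Vd = 6.1 × 118 = 719.8 L
LD = Vd × C = 719.8 × 5.4 = 3887 mg
CL = 0.693 × Vd / t½ = 0.693 × 719.8 / 66 = 7.558 L/h
Infusion rate = CL × Css = 7.558 × 5.4 = 40.81 mg/h

(a) 3890 mg; (b) 40.8 mg/h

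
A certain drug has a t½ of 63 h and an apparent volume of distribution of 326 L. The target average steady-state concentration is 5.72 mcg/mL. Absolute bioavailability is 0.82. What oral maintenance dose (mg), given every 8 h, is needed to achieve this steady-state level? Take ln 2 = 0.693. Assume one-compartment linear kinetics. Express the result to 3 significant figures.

200 mg

k = 0.693/63 = 0.01100 h⁻¹, so CL = k·Vd = 0.01100 × 326.0 = 3.586 L/h
D = CL × Css × τ / F = 3.586 × 5.72 × 8 / 0.82 = 200.1 mg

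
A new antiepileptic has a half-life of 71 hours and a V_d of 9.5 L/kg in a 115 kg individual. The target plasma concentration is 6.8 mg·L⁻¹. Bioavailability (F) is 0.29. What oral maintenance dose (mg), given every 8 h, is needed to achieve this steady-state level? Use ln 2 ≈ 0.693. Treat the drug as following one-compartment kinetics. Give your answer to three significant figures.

2000 mg

Total Vd = 9.5 × 115 = 1093 L
CL = ln 2 · Vd / t½ = 0.693 × 1093 / 71 = 10.67 L/h
D = CL × Css × τ / F = 10.67 × 6.8 × 8 / 0.29 = 2002 mg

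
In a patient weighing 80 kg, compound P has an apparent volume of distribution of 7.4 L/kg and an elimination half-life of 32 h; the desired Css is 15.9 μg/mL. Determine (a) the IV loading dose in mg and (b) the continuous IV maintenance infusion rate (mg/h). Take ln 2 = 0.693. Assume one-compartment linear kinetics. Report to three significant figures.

Vd(total) = 80 kg × 7.4 L/kg = 592.0 L
LD = Vd × C = 592.0 × 15.9 = 9413 mg
CL = 0.693 × Vd / t½ = 0.693 × 592.0 / 32 = 12.82 L/h
Infusion rate = CL × Css = 12.82 × 15.9 = 203.8 mg/h

(a) 9410 mg; (b) 204 mg/h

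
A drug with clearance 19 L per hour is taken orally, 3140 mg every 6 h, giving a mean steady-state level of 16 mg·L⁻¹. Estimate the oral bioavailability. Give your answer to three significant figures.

F·D/τ = CL·Css at steady state → F = CL·Css·τ / D.
F = 19 × 16 × 6 / 3140 = 0.581

0.581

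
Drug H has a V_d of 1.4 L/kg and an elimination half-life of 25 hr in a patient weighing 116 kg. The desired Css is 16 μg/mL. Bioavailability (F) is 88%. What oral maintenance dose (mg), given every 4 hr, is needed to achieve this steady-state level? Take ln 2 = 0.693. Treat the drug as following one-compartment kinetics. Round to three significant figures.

327 mg

Vd = 1.4 L/kg × 116 kg = 162.4 L
CL = 0.693 × Vd / t½ = 0.693 × 162.4 / 25 = 4.502 L/h
D = CL × Css × τ / F = 4.502 × 16 × 4 / 0.88 = 327.4 mg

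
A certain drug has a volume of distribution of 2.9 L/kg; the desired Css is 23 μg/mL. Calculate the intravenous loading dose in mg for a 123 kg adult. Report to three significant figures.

8200 mg

Vd = 2.9 L/kg × 123 kg = 356.7 L
LD = Vd × C = 356.7 × 23.00 = 8204 mg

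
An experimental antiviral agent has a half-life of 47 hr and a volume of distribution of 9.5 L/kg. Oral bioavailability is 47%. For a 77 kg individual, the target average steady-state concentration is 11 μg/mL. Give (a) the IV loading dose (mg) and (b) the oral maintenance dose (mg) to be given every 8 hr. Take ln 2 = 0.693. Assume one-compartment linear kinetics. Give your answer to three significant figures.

(a) 8050 mg; (b) 2020 mg

Vd(total) = 77 kg × 9.5 L/kg = 731.5 L
LD = Vd × C = 731.5 × 11 = 8047 mg
CL = 0.693 × Vd / t½ = 0.693 × 731.5 / 47 = 10.79 L/h
D = CL × Css × τ / F = 10.79 × 11 × 8 / 0.47 = 2020 mg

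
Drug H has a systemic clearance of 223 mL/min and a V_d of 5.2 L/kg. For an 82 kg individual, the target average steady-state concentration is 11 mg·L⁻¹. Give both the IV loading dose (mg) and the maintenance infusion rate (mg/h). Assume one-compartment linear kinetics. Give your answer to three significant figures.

Vd = 5.2 L/kg × 82 kg = 426.4 L
Loading dose = Vd × C = 426.4 × 11 = 4690 mg
CL = 223 mL/min × 60/1000 = 13.38 L/h
Maintenance infusion rate = CL × Css = 13.38 × 11 = 147.2 mg/h

(a) 4690 mg; (b) 147 mg/h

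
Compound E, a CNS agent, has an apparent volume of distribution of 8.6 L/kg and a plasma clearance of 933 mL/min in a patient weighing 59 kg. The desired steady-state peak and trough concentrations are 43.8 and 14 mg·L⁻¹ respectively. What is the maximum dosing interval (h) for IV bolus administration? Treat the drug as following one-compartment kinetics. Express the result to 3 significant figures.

Vd = 8.6 L/kg × 59 kg = 507.4 L
CL = 933 mL/min = 933 × 0.06 = 55.98 L/h
k = CL / Vd = 55.98 / 507.4 = 0.1103 h⁻¹
Between IV bolus doses, concentration decays as C = C₀·e^(−kτ), so C_peak/C_trough = e^(kτ).
τ_max = ln(C_peak/C_trough) / k = ln(43.8/14) / 0.1103 = 1.141 / 0.1103 = 10.34 h

10.3 h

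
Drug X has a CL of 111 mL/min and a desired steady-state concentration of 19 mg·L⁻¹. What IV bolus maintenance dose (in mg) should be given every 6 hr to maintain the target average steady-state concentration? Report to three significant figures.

CL = 111 mL/min = 111 × 0.06 = 6.660 L/h
D = CL × Css × τ = 6.660 × 19 × 6 = 759.2 mg

759 mg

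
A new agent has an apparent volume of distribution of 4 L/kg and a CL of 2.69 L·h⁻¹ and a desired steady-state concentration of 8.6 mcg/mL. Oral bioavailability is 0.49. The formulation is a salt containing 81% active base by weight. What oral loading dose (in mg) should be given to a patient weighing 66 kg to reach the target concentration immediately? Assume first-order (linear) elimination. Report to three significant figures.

Vd(total) = 66 kg × 4 L/kg = 264.0 L
The loading dose fills Vd to the target concentration.
LD = Vd × C / F / S = 264.0 × 8.600 / 0.49 / 0.81 = 5720 mg

5720 mg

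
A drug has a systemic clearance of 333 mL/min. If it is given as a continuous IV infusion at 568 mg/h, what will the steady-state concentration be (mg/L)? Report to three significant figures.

28.4 mg/L

Convert clearance: 333 mL/min × 60 min/h ÷ 1000 mL/L = 19.98 L/h
Css = rate / CL = 568 / 19.98 = 28.43 mg/L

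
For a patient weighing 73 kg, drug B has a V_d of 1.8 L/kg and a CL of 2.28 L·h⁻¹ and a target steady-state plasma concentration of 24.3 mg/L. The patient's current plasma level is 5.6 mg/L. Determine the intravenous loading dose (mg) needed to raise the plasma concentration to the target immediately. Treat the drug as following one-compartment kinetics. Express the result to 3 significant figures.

2460 mg

Total Vd = 1.8 × 73 = 131.4 L
Concentration deficit ΔC = 24.3 − 5.6 = 18.70 mg/L
LD = Vd × ΔC = 131.4 × 18.70 = 2457 mg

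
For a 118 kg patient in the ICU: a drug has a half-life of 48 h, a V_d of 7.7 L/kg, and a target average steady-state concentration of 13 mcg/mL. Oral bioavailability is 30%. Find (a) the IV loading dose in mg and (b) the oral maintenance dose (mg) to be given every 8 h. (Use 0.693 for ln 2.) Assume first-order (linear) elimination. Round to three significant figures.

(a) 11800 mg; (b) 4550 mg

Total Vd = 7.7 × 118 = 908.6 L
LD = Vd × C = 908.6 × 13 = 11810 mg
CL = 0.693 × Vd / t½ = 0.693 × 908.6 / 48 = 13.12 L/h
D = CL × Css × τ / F = 13.12 × 13 × 8 / 0.3 = 4548 mg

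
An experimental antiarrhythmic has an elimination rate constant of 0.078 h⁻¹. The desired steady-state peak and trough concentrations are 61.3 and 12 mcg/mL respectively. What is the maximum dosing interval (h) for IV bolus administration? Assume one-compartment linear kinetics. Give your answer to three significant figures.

Between IV bolus doses, concentration decays as C = C₀·e^(−kτ), so C_peak/C_trough = e^(kτ).
τ_max = ln(C_peak/C_trough) / k = ln(61.3/12) / 0.07800 = 1.631 / 0.07800 = 20.91 h

20.9 h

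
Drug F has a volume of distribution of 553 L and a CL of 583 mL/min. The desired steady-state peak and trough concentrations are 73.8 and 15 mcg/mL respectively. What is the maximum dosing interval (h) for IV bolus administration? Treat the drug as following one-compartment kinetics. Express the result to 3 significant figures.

25.2 h

Convert clearance: 583 mL/min × 60 min/h ÷ 1000 mL/L = 34.98 L/h
k = CL / Vd = 34.98 / 553.0 = 0.06325 h⁻¹
Between IV bolus doses, concentration decays as C = C₀·e^(−kτ), so C_peak/C_trough = e^(kτ).
τ_max = ln(C_peak/C_trough) / k = ln(73.8/15) / 0.06325 = 1.593 / 0.06325 = 25.19 h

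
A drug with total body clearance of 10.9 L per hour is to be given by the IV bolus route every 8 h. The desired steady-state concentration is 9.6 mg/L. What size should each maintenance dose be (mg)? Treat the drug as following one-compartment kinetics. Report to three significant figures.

837 mg

D = CL × Css × τ = 10.90 × 9.6 × 8 = 837.1 mg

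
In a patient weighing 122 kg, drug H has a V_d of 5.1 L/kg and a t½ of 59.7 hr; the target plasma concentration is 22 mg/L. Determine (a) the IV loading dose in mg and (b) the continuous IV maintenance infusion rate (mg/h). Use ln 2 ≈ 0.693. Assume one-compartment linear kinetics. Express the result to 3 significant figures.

(a) 13700 mg; (b) 159 mg/h

Vd = 5.1 L/kg × 122 kg = 622.2 L
LD = Vd × C = 622.2 × 22 = 13690 mg
CL = 0.693 × Vd / t½ = 0.693 × 622.2 / 59.7 = 7.223 L/h
Infusion rate = CL × Css = 7.223 × 22 = 158.9 mg/h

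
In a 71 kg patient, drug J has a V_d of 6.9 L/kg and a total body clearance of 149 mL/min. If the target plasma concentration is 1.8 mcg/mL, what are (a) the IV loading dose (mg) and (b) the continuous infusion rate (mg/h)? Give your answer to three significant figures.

Vd(total) = 71 kg × 6.9 L/kg = 489.9 L
Loading: fill Vd to C_target → 489.9 L × 1.8 mg/L = 881.8 mg
CL = 149 mL/min = 149 × 0.06 = 8.940 L/h
Maintenance infusion rate = CL × Css = 8.940 × 1.8 = 16.09 mg/h

(a) 882 mg; (b) 16.1 mg/h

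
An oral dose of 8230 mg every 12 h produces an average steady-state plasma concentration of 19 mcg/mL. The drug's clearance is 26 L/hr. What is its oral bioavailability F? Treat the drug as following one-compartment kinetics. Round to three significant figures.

0.720

F·D/τ = CL·Css at steady state → F = CL·Css·τ / D.
F = 26 × 19 × 12 / 8230 = 0.720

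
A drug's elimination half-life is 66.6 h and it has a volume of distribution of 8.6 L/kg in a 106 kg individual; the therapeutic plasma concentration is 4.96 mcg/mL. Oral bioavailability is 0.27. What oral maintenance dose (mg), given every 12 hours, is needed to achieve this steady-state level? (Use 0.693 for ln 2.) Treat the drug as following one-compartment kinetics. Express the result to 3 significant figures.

Vd = 8.6 L/kg × 106 kg = 911.6 L
k = 0.693/66.6 = 0.01041 h⁻¹, so CL = k·Vd = 0.01041 × 911.6 = 9.490 L/h
D = CL × Css × τ / F = 9.490 × 4.96 × 12 / 0.27 = 2092 mg

2090 mg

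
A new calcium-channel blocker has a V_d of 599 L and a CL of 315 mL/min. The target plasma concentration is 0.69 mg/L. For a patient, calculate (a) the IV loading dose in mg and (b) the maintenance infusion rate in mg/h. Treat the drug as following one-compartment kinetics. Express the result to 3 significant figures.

(a) 413 mg; (b) 13.0 mg/h

Loading dose = Vd × C = 599.0 × 0.69 = 413.3 mg
CL = 315 mL/min = 315 × 0.06 = 18.90 L/h
Maintenance: replace elimination → rate = CL × Css = 18.90 × 0.69 = 13.04 mg/h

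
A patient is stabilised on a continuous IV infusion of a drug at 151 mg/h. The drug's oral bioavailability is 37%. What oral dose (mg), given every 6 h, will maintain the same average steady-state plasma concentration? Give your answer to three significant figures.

To maintain the same Css, the systemic dosing rate must be unchanged: F·D/τ = infusion rate.
D = rate × τ / F = 151 × 6 / 0.37 = 2449 mg

2450 mg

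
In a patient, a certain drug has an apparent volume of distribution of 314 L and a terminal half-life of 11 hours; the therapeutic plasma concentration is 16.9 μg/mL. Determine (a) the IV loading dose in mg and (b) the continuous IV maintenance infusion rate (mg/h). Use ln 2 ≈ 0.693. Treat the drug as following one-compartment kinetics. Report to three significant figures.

(a) 5310 mg; (b) 334 mg/h

LD = Vd × C = 314.0 × 16.9 = 5307 mg
CL = 0.693 × Vd / t½ = 0.693 × 314.0 / 11 = 19.78 L/h
Infusion rate = CL × Css = 19.78 × 16.9 = 334.3 mg/h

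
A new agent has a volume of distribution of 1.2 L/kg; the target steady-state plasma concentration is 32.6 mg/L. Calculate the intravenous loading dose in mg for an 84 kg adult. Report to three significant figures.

Vd(total) = 84 kg × 1.2 L/kg = 100.8 L
LD = Vd × C = 100.8 × 32.60 = 3286 mg

3290 mg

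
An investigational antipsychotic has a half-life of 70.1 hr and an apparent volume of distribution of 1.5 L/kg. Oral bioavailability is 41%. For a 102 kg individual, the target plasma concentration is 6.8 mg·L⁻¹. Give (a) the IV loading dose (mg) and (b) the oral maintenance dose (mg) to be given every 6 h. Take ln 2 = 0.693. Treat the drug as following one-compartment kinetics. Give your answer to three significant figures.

Vd(total) = 102 kg × 1.5 L/kg = 153.0 L
LD = Vd × C = 153.0 × 6.8 = 1040 mg
CL = 0.693 × Vd / t½ = 0.693 × 153.0 / 70.1 = 1.513 L/h
D = CL × Css × τ / F = 1.513 × 6.8 × 6 / 0.41 = 150.6 mg

(a) 1040 mg; (b) 151 mg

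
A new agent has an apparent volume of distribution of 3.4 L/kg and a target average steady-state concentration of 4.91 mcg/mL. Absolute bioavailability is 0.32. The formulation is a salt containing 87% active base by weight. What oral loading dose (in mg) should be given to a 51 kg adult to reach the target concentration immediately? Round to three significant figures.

Vd(total) = 51 kg × 3.4 L/kg = 173.4 L
The loading dose fills Vd to the target concentration.
LD = Vd × C / F / S = 173.4 × 4.910 / 0.32 / 0.87 = 3058 mg

3060 mg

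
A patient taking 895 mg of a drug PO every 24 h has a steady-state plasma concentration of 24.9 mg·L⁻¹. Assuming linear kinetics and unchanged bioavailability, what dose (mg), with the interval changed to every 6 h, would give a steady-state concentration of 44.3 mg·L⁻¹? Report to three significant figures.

With linear kinetics, Css is proportional to dose rate (D/τ) at fixed clearance.
D₂ = D₁ × (Css,target / Css,current) × (τ₂/τ₁) = 895 × (44.3/24.9) × (6/24) = 398.1 mg

398 mg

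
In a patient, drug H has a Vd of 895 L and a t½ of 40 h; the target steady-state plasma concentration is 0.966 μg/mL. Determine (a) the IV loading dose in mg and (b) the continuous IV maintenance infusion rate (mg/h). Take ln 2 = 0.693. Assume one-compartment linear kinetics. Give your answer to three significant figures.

LD = Vd × C = 895.0 × 0.966 = 864.6 mg
CL = 0.693 × Vd / t½ = 0.693 × 895.0 / 40 = 15.51 L/h
Infusion rate = CL × Css = 15.51 × 0.966 = 14.98 mg/h

(a) 865 mg; (b) 15.0 mg/h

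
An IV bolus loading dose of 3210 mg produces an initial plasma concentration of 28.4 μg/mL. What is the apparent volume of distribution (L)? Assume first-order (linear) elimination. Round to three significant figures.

Immediately after an IV bolus, C₀ = Dose / Vd, so Vd = Dose / C₀.
Vd = 3210 / 28.4 = 113.0 L

113 L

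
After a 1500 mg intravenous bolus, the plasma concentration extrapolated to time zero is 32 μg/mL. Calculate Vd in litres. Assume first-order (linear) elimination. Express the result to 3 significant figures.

46.9 L

Immediately after an IV bolus, C₀ = Dose / Vd, so Vd = Dose / C₀.
Vd = 1500 / 32 = 46.88 L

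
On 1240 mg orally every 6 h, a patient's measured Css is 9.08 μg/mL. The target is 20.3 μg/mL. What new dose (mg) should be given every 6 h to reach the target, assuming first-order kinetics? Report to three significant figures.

With linear kinetics, Css is proportional to dose rate (D/τ) at fixed clearance.
D₂ = D₁ × (Css,target / Css,current) = 1240 × 20.3/9.08 = 2772 mg

2770 mg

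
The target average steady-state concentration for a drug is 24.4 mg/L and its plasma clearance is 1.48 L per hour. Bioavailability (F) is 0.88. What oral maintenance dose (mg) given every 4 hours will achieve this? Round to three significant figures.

164 mg

D = CL × Css × τ / F = 1.480 × 24.4 × 4 / 0.88 = 164.1 mg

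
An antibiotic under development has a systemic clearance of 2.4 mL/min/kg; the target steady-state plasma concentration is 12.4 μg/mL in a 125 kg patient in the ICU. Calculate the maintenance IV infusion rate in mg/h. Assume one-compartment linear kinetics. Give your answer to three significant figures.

223 mg/h

CL = 2.4 mL/min/kg × 125 kg = 300.0 mL/min = 300.0 × 60/1000 = 18.00 L/h
At steady state, infusion rate equals elimination rate: rate in = CL × Css.
Rate = CL × Css = 18.00 × 12.4 = 223.2 mg/h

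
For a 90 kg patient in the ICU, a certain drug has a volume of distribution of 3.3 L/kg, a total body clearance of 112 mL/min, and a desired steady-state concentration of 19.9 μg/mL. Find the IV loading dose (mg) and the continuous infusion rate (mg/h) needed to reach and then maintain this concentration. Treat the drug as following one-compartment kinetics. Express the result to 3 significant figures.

Vd(total) = 90 kg × 3.3 L/kg = 297.0 L
Loading: fill Vd to C_target → 297.0 L × 19.9 mg/L = 5910 mg
Convert clearance: 112 mL/min × 60 min/h ÷ 1000 mL/L = 6.720 L/h
Maintenance: replace elimination → rate = CL × Css = 6.720 × 19.9 = 133.7 mg/h

(a) 5910 mg; (b) 134 mg/h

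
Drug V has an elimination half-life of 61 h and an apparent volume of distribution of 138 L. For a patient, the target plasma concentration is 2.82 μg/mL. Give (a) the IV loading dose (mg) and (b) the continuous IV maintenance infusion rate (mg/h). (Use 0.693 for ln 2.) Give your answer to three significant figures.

(a) 389 mg; (b) 4.42 mg/h

LD = Vd × C = 138.0 × 2.82 = 389.2 mg
CL = 0.693 × Vd / t½ = 0.693 × 138.0 / 61 = 1.568 L/h
Infusion rate = CL × Css = 1.568 × 2.82 = 4.422 mg/h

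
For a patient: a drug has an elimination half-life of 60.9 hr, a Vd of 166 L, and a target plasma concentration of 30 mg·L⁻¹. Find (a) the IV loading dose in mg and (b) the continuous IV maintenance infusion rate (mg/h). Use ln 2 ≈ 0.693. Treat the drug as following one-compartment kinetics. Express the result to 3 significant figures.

LD = Vd × C = 166.0 × 30 = 4980 mg
CL = 0.693 × Vd / t½ = 0.693 × 166.0 / 60.9 = 1.889 L/h
Infusion rate = CL × Css = 1.889 × 30 = 56.67 mg/h

(a) 4980 mg; (b) 56.7 mg/h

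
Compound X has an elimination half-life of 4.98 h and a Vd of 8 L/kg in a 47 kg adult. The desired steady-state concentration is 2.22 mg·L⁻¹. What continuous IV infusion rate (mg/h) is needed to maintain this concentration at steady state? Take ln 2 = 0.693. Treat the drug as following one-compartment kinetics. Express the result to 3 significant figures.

116 mg/h

Total Vd = 8 × 47 = 376.0 L
CL = ln 2 · Vd / t½ = 0.693 × 376.0 / 4.98 = 52.32 L/h
Infusion rate = CL × Css = 52.32 × 2.22 = 116.2 mg/h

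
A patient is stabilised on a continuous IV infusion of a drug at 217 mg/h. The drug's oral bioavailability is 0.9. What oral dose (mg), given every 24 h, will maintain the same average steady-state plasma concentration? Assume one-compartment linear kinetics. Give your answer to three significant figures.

5790 mg

To maintain the same Css, the systemic dosing rate must be unchanged: F·D/τ = infusion rate.
D = rate × τ / F = 217 × 24 / 0.9 = 5787 mg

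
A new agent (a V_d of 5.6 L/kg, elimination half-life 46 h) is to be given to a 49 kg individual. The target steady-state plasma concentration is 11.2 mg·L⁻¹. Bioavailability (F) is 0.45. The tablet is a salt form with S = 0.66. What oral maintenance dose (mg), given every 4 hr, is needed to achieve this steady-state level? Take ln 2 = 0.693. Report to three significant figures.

624 mg

Vd(total) = 49 kg × 5.6 L/kg = 274.4 L
CL = ln 2 · Vd / t½ = 0.693 × 274.4 / 46 = 4.134 L/h
D = CL × Css × τ / F / S = 4.134 × 11.2 × 4 / 0.45 / 0.66 = 623.6 mg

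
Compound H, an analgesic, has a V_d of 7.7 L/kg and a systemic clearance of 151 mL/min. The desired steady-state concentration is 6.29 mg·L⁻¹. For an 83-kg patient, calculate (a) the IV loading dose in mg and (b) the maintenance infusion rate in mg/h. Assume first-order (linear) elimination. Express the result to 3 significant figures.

Vd(total) = 83 kg × 7.7 L/kg = 639.1 L
Loading dose = Vd × C = 639.1 × 6.29 = 4020 mg
CL = 151 mL/min = 151 × 0.06 = 9.060 L/h
Infusion rate = 9.060 L/h × 6.29 mg/L = 56.99 mg/h

(a) 4020 mg; (b) 57.0 mg/h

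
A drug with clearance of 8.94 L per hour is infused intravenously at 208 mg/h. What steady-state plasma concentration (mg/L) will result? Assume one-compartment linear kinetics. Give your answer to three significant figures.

23.3 mg/L

Css = rate / CL = 208 / 8.940 = 23.27 mg/L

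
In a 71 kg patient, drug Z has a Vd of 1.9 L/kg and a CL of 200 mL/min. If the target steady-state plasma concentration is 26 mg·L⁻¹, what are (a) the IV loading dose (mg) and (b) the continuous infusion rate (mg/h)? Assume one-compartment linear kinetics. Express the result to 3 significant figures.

(a) 3510 mg; (b) 312 mg/h

Vd(total) = 71 kg × 1.9 L/kg = 134.9 L
Loading: fill Vd to C_target → 134.9 L × 26 mg/L = 3507 mg
CL = 200 mL/min × 60/1000 = 12.00 L/h
Infusion rate = 12.00 L/h × 26 mg/L = 312.0 mg/h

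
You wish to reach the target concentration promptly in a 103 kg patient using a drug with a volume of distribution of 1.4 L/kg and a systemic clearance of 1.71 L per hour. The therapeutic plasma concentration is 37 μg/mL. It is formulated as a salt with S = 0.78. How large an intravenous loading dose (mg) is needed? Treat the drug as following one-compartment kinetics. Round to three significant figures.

Vd = 1.4 L/kg × 103 kg = 144.2 L
LD = Vd × C / S = 144.2 × 37.00 / 0.78 = 6840 mg

6840 mg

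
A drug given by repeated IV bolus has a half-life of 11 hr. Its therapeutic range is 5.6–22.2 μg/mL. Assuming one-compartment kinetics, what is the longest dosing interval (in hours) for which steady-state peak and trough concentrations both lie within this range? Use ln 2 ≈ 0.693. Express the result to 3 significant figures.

k = 0.693 / t½ = 0.693 / 11 = 0.06300 h⁻¹
Between IV bolus doses, concentration decays as C = C₀·e^(−kτ), so C_peak/C_trough = e^(kτ).
τ_max = ln(C_peak/C_trough) / k = ln(22.2/5.6) / 0.06300 = 1.377 / 0.06300 = 21.86 h

21.9 h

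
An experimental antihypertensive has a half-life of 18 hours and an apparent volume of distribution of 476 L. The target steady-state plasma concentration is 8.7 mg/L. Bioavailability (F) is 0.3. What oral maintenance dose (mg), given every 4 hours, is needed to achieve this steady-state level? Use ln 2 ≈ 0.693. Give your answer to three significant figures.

CL = 0.693 × Vd / t½ = 0.693 × 476.0 / 18 = 18.33 L/h
D = CL × Css × τ / F = 18.33 × 8.7 × 4 / 0.3 = 2126 mg

2130 mg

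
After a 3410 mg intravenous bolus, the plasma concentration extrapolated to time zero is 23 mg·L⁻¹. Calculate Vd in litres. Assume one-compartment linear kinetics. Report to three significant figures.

Immediately after an IV bolus, C₀ = Dose / Vd, so Vd = Dose / C₀.
Vd = 3410 / 23 = 148.3 L

148 L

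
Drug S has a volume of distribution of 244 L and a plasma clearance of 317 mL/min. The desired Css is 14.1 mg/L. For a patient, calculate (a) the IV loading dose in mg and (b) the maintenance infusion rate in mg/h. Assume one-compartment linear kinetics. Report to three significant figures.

LD = Vd · C_target = 244.0 × 14.1 = 3440 mg
CL = 317 mL/min × 60/1000 = 19.02 L/h
Maintenance: replace elimination → rate = CL × Css = 19.02 × 14.1 = 268.2 mg/h

(a) 3440 mg; (b) 268 mg/h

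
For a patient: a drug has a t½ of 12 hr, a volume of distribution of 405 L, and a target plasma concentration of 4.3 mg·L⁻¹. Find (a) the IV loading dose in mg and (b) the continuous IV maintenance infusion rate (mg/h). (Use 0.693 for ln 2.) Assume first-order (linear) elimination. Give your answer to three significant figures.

(a) 1740 mg; (b) 101 mg/h

LD = Vd × C = 405.0 × 4.3 = 1742 mg
CL = 0.693 × Vd / t½ = 0.693 × 405.0 / 12 = 23.39 L/h
Infusion rate = CL × Css = 23.39 × 4.3 = 100.6 mg/h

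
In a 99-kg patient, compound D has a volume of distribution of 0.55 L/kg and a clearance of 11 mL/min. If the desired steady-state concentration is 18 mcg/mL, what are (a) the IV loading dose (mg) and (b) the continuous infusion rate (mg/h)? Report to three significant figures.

Total Vd = 0.55 × 99 = 54.45 L
Loading: fill Vd to C_target → 54.45 L × 18 mg/L = 980.1 mg
Convert clearance: 11 mL/min × 60 min/h ÷ 1000 mL/L = 0.6600 L/h
Maintenance infusion rate = CL × Css = 0.6600 × 18 = 11.88 mg/h

(a) 980 mg; (b) 11.9 mg/h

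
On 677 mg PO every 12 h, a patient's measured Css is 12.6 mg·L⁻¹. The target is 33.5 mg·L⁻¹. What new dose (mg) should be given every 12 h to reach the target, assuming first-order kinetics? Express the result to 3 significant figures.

With linear kinetics, Css is proportional to dose rate (D/τ) at fixed clearance.
D₂ = D₁ × (Css,target / Css,current) = 677 × 33.5/12.6 = 1800 mg

1800 mg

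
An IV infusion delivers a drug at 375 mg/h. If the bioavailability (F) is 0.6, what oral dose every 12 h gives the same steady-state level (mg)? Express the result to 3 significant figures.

7500 mg

To maintain the same Css, the systemic dosing rate must be unchanged: F·D/τ = infusion rate.
D = rate × τ / F = 375 × 12 / 0.6 = 7500 mg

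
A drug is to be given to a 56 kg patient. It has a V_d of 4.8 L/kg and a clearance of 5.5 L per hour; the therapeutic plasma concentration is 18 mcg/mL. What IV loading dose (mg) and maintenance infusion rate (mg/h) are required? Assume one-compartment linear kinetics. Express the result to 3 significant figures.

Vd = 4.8 L/kg × 56 kg = 268.8 L
Loading dose = Vd × C = 268.8 × 18 = 4838 mg
Maintenance: replace elimination → rate = CL × Css = 5.500 × 18 = 99.00 mg/h

(a) 4840 mg; (b) 99.0 mg/h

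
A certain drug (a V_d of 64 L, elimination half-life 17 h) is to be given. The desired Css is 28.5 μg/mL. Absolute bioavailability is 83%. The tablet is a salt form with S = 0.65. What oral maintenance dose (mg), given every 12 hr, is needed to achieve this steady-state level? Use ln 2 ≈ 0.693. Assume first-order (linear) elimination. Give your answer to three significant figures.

1650 mg

CL = ln 2 · Vd / t½ = 0.693 × 64.00 / 17 = 2.609 L/h
D = CL × Css × τ / F / S = 2.609 × 28.5 × 12 / 0.83 / 0.65 = 1654 mg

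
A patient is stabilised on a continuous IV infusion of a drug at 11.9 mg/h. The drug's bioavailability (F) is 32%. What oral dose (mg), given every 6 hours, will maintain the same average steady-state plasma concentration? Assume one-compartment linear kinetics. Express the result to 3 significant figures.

To maintain the same Css, the systemic dosing rate must be unchanged: F·D/τ = infusion rate.
D = rate × τ / F = 11.9 × 6 / 0.32 = 223.1 mg

223 mg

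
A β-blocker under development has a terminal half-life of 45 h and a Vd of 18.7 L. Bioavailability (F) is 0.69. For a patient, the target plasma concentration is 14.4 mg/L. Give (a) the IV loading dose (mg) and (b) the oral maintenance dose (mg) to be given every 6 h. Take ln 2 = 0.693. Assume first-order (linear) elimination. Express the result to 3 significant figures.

LD = Vd × C = 18.70 × 14.4 = 269.3 mg
CL = 0.693 × Vd / t½ = 0.693 × 18.70 / 45 = 0.2880 L/h
D = CL × Css × τ / F = 0.2880 × 14.4 × 6 / 0.69 = 36.06 mg

(a) 269 mg; (b) 36.1 mg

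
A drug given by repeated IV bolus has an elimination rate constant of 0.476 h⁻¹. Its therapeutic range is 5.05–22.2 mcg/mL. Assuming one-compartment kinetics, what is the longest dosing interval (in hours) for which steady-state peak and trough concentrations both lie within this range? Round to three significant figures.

3.11 h

Between IV bolus doses, concentration decays as C = C₀·e^(−kτ), so C_peak/C_trough = e^(kτ).
τ_max = ln(C_peak/C_trough) / k = ln(22.2/5.05) / 0.4760 = 1.481 / 0.4760 = 3.111 h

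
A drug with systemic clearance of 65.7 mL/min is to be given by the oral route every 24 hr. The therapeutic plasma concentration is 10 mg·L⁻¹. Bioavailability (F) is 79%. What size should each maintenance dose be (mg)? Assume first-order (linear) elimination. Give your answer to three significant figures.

1200 mg

CL = 65.7 mL/min = 65.7 × 0.06 = 3.942 L/h
D = CL × Css × τ / F = 3.942 × 10 × 24 / 0.79 = 1198 mg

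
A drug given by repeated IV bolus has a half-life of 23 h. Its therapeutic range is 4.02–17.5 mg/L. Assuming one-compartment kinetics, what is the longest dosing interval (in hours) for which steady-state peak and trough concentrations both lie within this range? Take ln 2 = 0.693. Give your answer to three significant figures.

48.8 h

k = 0.693 / t½ = 0.693 / 23 = 0.03013 h⁻¹
Between IV bolus doses, concentration decays as C = C₀·e^(−kτ), so C_peak/C_trough = e^(kτ).
τ_max = ln(C_peak/C_trough) / k = ln(17.5/4.02) / 0.03013 = 1.471 / 0.03013 = 48.82 h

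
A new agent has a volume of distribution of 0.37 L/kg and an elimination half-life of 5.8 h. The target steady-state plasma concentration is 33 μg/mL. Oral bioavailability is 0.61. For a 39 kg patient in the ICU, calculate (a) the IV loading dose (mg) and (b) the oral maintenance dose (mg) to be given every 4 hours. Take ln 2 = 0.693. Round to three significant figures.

(a) 476 mg; (b) 373 mg

Vd = 0.37 L/kg × 39 kg = 14.43 L
LD = Vd × C = 14.43 × 33 = 476.2 mg
CL = 0.693 × Vd / t½ = 0.693 × 14.43 / 5.8 = 1.724 L/h
D = CL × Css × τ / F = 1.724 × 33 × 4 / 0.61 = 373.1 mg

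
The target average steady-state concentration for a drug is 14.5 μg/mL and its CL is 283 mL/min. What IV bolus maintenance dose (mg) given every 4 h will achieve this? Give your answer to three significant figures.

985 mg

CL = 283 mL/min = 283 × 0.06 = 16.98 L/h
D = CL × Css × τ = 16.98 × 14.5 × 4 = 984.8 mg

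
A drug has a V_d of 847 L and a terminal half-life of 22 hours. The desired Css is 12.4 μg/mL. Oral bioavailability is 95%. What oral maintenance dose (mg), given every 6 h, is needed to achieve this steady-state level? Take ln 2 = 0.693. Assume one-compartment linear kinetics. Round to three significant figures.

2090 mg

k = 0.693/22 = 0.03150 h⁻¹, so CL = k·Vd = 0.03150 × 847.0 = 26.68 L/h
D = CL × Css × τ / F = 26.68 × 12.4 × 6 / 0.95 = 2089 mg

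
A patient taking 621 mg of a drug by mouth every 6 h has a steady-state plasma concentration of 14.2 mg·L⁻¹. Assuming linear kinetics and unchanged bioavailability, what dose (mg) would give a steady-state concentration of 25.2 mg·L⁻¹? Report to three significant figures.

1100 mg

For first-order elimination, Css ∝ F·D/(CL·τ); F and CL are unchanged, so Css ∝ D/τ.
D₂ = D₁ × (Css,target / Css,current) = 621 × 25.2/14.2 = 1102 mg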